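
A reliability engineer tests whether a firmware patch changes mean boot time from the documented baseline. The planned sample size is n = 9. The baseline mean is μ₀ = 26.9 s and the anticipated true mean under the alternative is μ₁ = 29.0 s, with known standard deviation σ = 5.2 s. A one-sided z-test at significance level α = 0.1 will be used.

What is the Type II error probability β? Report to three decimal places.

Standardized effect: d = |μ₁ − μ₀| / σ = |29.0 − 26.9| / 5.2 = 0.4038
Noncentrality parameter: δ = d·√n = 0.4038 × √9 = 1.2115
Critical value for a one-sided test at α = 0.1: z_α = 1.282.
Power = Φ(δ − 1.282) = Φ(-0.070) = 0.4721.
Type II error: β = 1 − power = 1 − 0.4721 = 0.5279.

β ≈ 0.528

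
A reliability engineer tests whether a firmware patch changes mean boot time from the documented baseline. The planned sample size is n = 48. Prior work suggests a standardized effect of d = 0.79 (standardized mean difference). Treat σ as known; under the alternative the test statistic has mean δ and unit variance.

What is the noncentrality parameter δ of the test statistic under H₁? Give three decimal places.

δ = d·√n = 0.79 × √48 = 5.4733

δ ≈ 5.473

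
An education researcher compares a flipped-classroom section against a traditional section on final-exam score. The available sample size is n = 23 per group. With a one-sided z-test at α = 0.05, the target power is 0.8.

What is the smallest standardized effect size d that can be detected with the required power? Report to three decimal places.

Required noncentrality: δ = z_{0.05} + z_{0.20} = 1.645 + 0.842 = 2.486.
δ = d·√(n/2) ⇒ d = δ/√(n/2) = 2.486/√(23/2) = 0.7332.

d ≈ 0.733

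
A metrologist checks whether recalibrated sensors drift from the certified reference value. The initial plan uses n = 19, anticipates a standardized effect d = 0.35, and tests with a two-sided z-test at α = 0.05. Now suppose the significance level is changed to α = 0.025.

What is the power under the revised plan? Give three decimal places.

Power ≈ 0.237

δ = d·√n = 0.35 × √19 = 1.5256 (unchanged). New critical value: z_{0.0125} = 2.241.
Revised power = Φ(δ − 2.241) + Φ(−δ − 2.241) = Φ(-0.716) + Φ(-3.767) = 0.2371 + 0.0001 = 0.2371.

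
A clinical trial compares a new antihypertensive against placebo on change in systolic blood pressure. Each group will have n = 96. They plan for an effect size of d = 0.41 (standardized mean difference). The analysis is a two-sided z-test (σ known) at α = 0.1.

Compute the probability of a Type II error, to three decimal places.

Noncentrality parameter: δ = d·√(n/2) = 0.41 × √(96/2) = 2.8406
Two-sided α = 0.1 → critical value z_{0.05} = 1.645.
Power = Φ(δ − 1.645) + Φ(−δ − 1.645) = Φ(1.196) + Φ(-4.485) = 0.8841 + 0.0000 = 0.8841.
Type II error: β = 1 − power = 1 − 0.8841 = 0.1159.

β ≈ 0.116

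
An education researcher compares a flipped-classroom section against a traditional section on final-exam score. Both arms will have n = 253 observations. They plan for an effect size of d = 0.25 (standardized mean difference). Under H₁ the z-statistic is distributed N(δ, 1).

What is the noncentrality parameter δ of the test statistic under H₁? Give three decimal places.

δ ≈ 2.812

The noncentrality parameter scales effect size by the design's sample-size factor: δ = d·√(n/2) = 0.25 × √(253/2) = 2.8118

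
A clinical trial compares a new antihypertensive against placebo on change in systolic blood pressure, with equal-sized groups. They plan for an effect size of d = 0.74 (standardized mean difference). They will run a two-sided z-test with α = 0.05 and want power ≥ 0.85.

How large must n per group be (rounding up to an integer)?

Set Φ(δ − 1.960) = 0.85; then δ − 1.960 = Φ⁻¹(0.85) = 1.036, giving δ = 2.996.
(The Φ(−δ − z_{α/2}) term is vanishingly small for δ > 0 and is dropped in the standard sample-size formula.)
δ = d·√(n/2) ⇒ n = 2(δ/d)² = 2 × (2.996 / 0.74)² = 32.79.
Round up to the next whole unit.

n = 33 per group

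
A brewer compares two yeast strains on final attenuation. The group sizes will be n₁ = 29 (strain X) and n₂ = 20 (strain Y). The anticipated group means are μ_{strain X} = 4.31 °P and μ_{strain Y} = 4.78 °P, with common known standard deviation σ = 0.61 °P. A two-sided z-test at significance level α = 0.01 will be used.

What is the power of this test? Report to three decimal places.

Power ≈ 0.530

Standardized effect: d = |μ_{strain X} − μ_{strain Y}| / σ = |4.31 − 4.78| / 0.61 = 0.7705
Noncentrality parameter: δ = d / √(1/n₁ + 1/n₂) = 0.7705 / √(1/29 + 1/20) = 2.6508
Two-sided α = 0.01 → critical value z_{0.005} = 2.576.
Power = Φ(δ − 2.576) + Φ(−δ − 2.576) = Φ(0.075) + Φ(-5.227) = 0.5299 + 0.0000 = 0.5299.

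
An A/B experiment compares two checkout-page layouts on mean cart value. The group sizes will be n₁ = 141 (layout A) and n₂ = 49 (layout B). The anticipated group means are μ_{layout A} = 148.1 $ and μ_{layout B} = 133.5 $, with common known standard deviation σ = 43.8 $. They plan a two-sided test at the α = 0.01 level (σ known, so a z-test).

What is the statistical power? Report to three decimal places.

Power ≈ 0.286

Standardized effect: d = |μ_{layout A} − μ_{layout B}| / σ = |148.1 − 133.5| / 43.8 = 0.3333
Noncentrality parameter: δ = d / √(1/n₁ + 1/n₂) = 0.3333 / √(1/141 + 1/49) = 2.0101
Critical value for a two-sided test at α = 0.01: z_{α/2} = 2.576.
Power = Φ(δ − 2.576) + Φ(−δ − 2.576) = Φ(-0.566) + Φ(-4.586) = 0.2858 + 0.0000 = 0.2858.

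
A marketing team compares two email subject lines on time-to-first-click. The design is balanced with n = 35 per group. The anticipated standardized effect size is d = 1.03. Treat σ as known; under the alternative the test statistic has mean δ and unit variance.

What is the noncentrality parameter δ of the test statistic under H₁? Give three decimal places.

δ ≈ 4.309

The noncentrality parameter scales effect size by the design's sample-size factor: δ = d·√(n/2) = 1.03 × √(35/2) = 4.3088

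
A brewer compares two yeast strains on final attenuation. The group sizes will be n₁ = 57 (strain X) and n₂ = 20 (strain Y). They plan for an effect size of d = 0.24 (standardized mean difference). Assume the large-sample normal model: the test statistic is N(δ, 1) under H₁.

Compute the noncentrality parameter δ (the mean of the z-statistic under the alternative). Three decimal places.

δ ≈ 0.923

δ = d / √(1/n₁ + 1/n₂) = 0.24 / √(1/57 + 1/20) = 0.9235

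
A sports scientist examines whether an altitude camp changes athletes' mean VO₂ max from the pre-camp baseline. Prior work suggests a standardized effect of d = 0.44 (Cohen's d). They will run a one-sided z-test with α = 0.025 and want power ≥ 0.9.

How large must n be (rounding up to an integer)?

Set Φ(δ − 1.960) = 0.9; then δ − 1.960 = Φ⁻¹(0.9) = 1.282, giving δ = 3.242.
δ = d·√n ⇒ n = (δ/d)² = (3.242 / 0.44)² = 54.27.
Round up to the next whole unit.

n = 55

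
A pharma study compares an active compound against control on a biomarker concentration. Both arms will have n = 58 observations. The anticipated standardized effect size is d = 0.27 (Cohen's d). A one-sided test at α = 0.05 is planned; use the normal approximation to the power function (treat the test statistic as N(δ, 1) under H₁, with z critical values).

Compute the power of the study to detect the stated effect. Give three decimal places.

Noncentrality parameter: δ = d·√(n/2) = 0.27 × √(58/2) = 1.4540
One-sided α = 0.05 → critical value z_{0.05} = 1.645.
Power = P(Z > 1.645 − δ) = Φ(-0.191) = 0.4243.

Power ≈ 0.424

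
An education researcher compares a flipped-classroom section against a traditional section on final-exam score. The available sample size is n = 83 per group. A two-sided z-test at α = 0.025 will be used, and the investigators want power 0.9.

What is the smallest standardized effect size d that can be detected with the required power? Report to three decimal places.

d ≈ 0.547

Need Φ(δ − 2.241) = 0.9, so δ = 2.241 + 1.282 = 3.523.
(The second rejection-region term Φ(−δ − z_{α/2}) is negligible and dropped.)
δ = d·√(n/2) ⇒ d = δ/√(n/2) = 3.523/√(83/2) = 0.5469.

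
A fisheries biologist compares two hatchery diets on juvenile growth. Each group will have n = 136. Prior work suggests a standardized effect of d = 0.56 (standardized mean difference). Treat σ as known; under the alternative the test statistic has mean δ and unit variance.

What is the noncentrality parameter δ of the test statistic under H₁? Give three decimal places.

The noncentrality parameter scales effect size by the design's sample-size factor: δ = d·√(n/2) = 0.56 × √(136/2) = 4.6179

δ ≈ 4.618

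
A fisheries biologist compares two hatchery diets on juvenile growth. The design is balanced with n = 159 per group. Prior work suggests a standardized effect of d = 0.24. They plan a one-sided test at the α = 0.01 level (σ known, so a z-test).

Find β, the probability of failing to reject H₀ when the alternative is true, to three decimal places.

β ≈ 0.574

Noncentrality parameter: δ = d·√(n/2) = 0.24 × √(159/2) = 2.1399
Critical value for a one-sided test at α = 0.01: z_α = 2.326.
Power = Φ(δ − 2.326) = Φ(-0.186) = 0.4260.
Type II error: β = 1 − power = 1 − 0.4260 = 0.5740.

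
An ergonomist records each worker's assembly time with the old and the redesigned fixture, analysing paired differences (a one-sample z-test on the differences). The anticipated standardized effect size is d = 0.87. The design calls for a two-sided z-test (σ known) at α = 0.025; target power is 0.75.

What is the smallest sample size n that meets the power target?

For power 0.75 need Φ(δ − z_{0.0125}) = 0.75, so δ = z_{0.0125} + z_{0.25} = 2.241 + 0.674 = 2.916.
(For δ > 0 the lower-tail rejection region contributes negligibly to power, so the one-term inversion is standard.)
δ = d·√n ⇒ n = (δ/d)² = (2.916 / 0.87)² = 11.23.
Round up to the next whole unit.

n = 12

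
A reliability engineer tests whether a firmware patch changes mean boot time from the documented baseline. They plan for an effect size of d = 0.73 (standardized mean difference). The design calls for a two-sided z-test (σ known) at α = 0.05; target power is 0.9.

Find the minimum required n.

n = 20

For power 0.9 need Φ(δ − z_{0.025}) = 0.9, so δ = z_{0.025} + z_{0.10} = 1.960 + 1.282 = 3.242.
(Ignoring the negligible lower-tail rejection probability gives the usual closed-form inversion.)
δ = d·√n ⇒ n = (δ/d)² = (3.242 / 0.73)² = 19.72.
Round up to the next whole unit.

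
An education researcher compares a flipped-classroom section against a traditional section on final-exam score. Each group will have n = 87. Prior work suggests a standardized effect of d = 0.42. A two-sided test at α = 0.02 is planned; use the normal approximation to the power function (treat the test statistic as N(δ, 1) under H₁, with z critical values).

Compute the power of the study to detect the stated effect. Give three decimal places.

Noncentrality parameter: λ = d·√(n/2) = 0.42 × √(87/2) = 2.7701
Two-sided α = 0.02 → critical value z_{0.01} = 2.326.
Power = Φ(λ − 2.326) + Φ(−λ − 2.326) = Φ(0.444) + Φ(-5.096) = 0.6714 + 0.0000 = 0.6714.

Power ≈ 0.671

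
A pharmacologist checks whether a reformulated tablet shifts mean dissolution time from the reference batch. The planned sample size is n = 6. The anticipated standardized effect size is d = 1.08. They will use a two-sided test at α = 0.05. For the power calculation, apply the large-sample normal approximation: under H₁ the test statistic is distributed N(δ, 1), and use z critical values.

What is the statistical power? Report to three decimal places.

Noncentrality parameter: δ = d·√n = 1.08 × √6 = 2.6454
Critical value for a two-sided test at α = 0.05: z_{α/2} = 1.960.
Power = Φ(δ − 1.960) + Φ(−δ − 1.960) = Φ(0.685) + Φ(-4.605) = 0.7535 + 0.0000 = 0.7535.

Power ≈ 0.753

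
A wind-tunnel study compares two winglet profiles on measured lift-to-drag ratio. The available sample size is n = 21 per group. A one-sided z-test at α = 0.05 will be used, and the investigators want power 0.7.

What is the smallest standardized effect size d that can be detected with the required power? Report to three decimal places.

d ≈ 0.669

Required noncentrality: δ = z_{0.05} + z_{0.30} = 1.645 + 0.524 = 2.169.
δ = d·√(n/2) ⇒ d = δ/√(n/2) = 2.169/√(21/2) = 0.6694.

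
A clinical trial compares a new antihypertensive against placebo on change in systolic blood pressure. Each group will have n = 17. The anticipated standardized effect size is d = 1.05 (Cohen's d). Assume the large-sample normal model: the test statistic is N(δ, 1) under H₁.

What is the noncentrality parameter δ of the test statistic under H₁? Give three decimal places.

The noncentrality parameter scales effect size by the design's sample-size factor: δ = d·√(n/2) = 1.05 × √(17/2) = 3.0612

δ ≈ 3.061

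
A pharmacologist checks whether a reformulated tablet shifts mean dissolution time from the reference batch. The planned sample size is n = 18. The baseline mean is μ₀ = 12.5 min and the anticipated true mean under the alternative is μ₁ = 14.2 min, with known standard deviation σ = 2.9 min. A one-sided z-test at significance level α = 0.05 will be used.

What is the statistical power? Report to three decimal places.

Power ≈ 0.800

Standardized effect: d = |μ₁ − μ₀| / σ = |14.2 − 12.5| / 2.9 = 0.5862
Noncentrality parameter: δ = d·√n = 0.5862 × √18 = 2.4871
One-sided α = 0.05 → critical value z_{0.05} = 1.645.
Power = Φ(δ − 1.645) = Φ(0.842) = 0.8002.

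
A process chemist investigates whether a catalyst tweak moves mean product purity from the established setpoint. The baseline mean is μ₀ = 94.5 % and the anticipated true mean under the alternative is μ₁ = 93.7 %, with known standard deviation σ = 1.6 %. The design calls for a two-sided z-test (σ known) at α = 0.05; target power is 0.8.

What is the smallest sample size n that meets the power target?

n = 32

Standardized effect: d = |μ₁ − μ₀| / σ = |93.7 − 94.5| / 1.6 = 0.5000
For power 0.8 need Φ(δ − z_{0.025}) = 0.8, so δ = z_{0.025} + z_{0.20} = 1.960 + 0.842 = 2.802.
(For δ > 0 the lower-tail rejection region contributes negligibly to power, so the one-term inversion is standard.)
δ = d·√n ⇒ n = (δ/d)² = (2.802 / 0.5000)² = 31.40.
Rounding up, n = 32.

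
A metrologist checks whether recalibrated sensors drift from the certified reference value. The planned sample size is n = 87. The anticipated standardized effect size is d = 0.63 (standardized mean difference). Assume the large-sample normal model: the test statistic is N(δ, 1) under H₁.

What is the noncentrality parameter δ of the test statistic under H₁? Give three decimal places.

The noncentrality parameter scales effect size by the design's sample-size factor: δ = d·√n = 0.63 × √87 = 5.8762

δ ≈ 5.876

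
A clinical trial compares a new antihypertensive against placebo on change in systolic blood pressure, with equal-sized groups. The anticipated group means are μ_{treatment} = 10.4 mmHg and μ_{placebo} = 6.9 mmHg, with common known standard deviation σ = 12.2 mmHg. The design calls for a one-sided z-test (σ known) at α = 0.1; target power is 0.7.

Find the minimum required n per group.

n = 80 per group

Standardized effect: d = |μ_{treatment} − μ_{placebo}| / σ = |10.4 − 6.9| / 12.2 = 0.2869
Set Φ(δ − 1.282) = 0.7; then δ − 1.282 = Φ⁻¹(0.7) = 0.524, giving δ = 1.806.
δ = d·√(n/2) ⇒ n = 2(δ/d)² = 2 × (1.806 / 0.2869)² = 79.25.
Rounding up, n = 80 per group.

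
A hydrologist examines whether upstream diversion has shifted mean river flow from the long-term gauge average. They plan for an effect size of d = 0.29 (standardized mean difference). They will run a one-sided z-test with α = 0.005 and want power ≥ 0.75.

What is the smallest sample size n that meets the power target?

n = 126

For power 0.75 need Φ(δ − z_{0.005}) = 0.75, so δ = z_{0.005} + z_{0.25} = 2.576 + 0.674 = 3.250.
δ = d·√n ⇒ n = (δ/d)² = (3.250 / 0.29)² = 125.62.
Rounding up, n = 126.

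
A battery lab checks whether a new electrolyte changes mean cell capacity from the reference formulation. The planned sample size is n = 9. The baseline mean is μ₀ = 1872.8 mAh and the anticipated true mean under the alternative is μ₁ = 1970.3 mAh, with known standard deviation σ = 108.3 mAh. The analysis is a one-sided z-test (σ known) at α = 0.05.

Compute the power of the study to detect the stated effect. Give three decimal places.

Power ≈ 0.855

Standardized effect: d = |μ₁ − μ₀| / σ = |1970.3 − 1872.8| / 108.3 = 0.9003
Noncentrality parameter: δ = d·√n = 0.9003 × √9 = 2.7008
Critical value for a one-sided test at α = 0.05: z_α = 1.645.
Power = P(Z > 1.645 − δ) = Φ(1.056) = 0.8545.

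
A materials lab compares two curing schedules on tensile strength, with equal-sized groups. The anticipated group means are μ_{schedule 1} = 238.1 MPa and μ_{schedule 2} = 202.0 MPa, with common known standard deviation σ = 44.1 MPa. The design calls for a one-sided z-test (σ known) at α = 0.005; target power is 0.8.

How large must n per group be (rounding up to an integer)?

n = 35 per group

Standardized effect: d = |μ_{schedule 1} − μ_{schedule 2}| / σ = |238.1 − 202.0| / 44.1 = 0.8186
Set Φ(δ − 2.576) = 0.8; then δ − 2.576 = Φ⁻¹(0.8) = 0.842, giving δ = 3.417.
δ = d·√(n/2) ⇒ n = 2(δ/d)² = 2 × (3.417 / 0.8186)² = 34.86.
Rounding up, n = 35 per group.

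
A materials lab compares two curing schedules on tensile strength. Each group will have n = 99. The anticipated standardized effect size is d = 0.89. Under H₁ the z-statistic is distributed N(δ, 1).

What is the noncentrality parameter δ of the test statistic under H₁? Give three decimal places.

δ ≈ 6.262

The noncentrality parameter scales effect size by the design's sample-size factor: δ = d·√(n/2) = 0.89 × √(99/2) = 6.2617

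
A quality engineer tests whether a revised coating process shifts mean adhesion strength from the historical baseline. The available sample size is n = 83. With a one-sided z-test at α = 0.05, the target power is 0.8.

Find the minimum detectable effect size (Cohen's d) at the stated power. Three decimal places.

d ≈ 0.273

Required noncentrality: δ = z_{0.05} + z_{0.20} = 1.645 + 0.842 = 2.486.
δ = d·√n ⇒ d = δ/√n = 2.486/√83 = 0.2729.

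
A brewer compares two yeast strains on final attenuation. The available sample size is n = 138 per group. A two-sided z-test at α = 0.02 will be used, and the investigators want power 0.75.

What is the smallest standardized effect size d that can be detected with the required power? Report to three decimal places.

Required noncentrality: δ = z_{0.01} + z_{0.25} = 2.326 + 0.674 = 3.001.
(The second rejection-region term Φ(−δ − z_{α/2}) is negligible and dropped.)
δ = d·√(n/2) ⇒ d = δ/√(n/2) = 3.001/√(138/2) = 0.3613.

d ≈ 0.361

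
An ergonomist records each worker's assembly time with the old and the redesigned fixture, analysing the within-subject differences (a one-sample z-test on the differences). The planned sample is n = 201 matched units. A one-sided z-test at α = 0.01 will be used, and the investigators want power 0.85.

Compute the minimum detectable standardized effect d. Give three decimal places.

Need Φ(δ − 2.326) = 0.85, so δ = 2.326 + 1.036 = 3.363.
δ = d·√n ⇒ d = δ/√n = 3.363/√201 = 0.2372.

d ≈ 0.237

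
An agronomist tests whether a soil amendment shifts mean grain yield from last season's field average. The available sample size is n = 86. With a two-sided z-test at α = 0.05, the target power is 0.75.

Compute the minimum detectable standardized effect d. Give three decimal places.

Required noncentrality: δ = z_{0.025} + z_{0.25} = 1.960 + 0.674 = 2.634.
(Lower-tail contribution to power is negligible for δ > 0.)
δ = d·√n ⇒ d = δ/√n = 2.634/√86 = 0.2841.

d ≈ 0.284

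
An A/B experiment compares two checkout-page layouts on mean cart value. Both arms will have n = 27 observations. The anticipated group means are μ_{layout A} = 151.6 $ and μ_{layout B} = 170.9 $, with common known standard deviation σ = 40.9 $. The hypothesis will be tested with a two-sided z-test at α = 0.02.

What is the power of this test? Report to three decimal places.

Power ≈ 0.277

Standardized effect: d = |μ_{layout A} − μ_{layout B}| / σ = |151.6 − 170.9| / 40.9 = 0.4719
Noncentrality parameter: δ = d·√(n/2) = 0.4719 × √(27/2) = 1.7338
Critical value for a two-sided test at α = 0.02: z_{α/2} = 2.326.
Power = Φ(δ − 2.326) + Φ(−δ − 2.326) = Φ(-0.593) + Φ(-4.060) = 0.2767 + 0.0000 = 0.2768.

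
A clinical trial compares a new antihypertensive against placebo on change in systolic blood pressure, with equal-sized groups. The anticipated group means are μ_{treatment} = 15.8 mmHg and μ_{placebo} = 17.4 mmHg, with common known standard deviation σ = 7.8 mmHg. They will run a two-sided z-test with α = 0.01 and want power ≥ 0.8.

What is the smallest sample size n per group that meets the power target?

Standardized effect: d = |μ_{treatment} − μ_{placebo}| / σ = |15.8 − 17.4| / 7.8 = 0.2051
Set Φ(δ − 2.576) = 0.8; then δ − 2.576 = Φ⁻¹(0.8) = 0.842, giving δ = 3.417.
(Ignoring the negligible lower-tail rejection probability gives the usual closed-form inversion.)
δ = d·√(n/2) ⇒ n = 2(δ/d)² = 2 × (3.417 / 0.2051)² = 555.12.
Rounding up, n = 556 per group.

n = 556 per group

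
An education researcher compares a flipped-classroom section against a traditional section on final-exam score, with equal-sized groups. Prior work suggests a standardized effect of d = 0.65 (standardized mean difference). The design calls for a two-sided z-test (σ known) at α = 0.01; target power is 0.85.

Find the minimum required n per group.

n = 62 per group

For power 0.85 need Φ(δ − z_{0.005}) = 0.85, so δ = z_{0.005} + z_{0.15} = 2.576 + 1.036 = 3.612.
(Ignoring the negligible lower-tail rejection probability gives the usual closed-form inversion.)
δ = d·√(n/2) ⇒ n = 2(δ/d)² = 2 × (3.612 / 0.65)² = 61.77.
Round up to the next whole unit.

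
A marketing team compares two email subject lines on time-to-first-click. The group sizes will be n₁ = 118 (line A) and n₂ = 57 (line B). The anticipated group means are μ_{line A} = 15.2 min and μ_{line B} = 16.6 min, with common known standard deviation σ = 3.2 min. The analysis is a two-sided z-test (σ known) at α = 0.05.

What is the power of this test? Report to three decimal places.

Standardized effect: d = |μ_{line A} − μ_{line B}| / σ = |15.2 − 16.6| / 3.2 = 0.4375
Noncentrality parameter: δ = d / √(1/n₁ + 1/n₂) = 0.4375 / √(1/118 + 1/57) = 2.7123
Two-sided α = 0.05 → critical value z_{0.025} = 1.960.
Power = Φ(δ − 1.960) + Φ(−δ − 1.960) = Φ(0.752) + Φ(-4.672) = 0.7741 + 0.0000 = 0.7741.

Power ≈ 0.774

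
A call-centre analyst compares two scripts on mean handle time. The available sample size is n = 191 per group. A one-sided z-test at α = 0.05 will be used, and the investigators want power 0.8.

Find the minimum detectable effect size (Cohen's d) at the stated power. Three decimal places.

d ≈ 0.254

Required noncentrality: δ = z_{0.05} + z_{0.20} = 1.645 + 0.842 = 2.486.
δ = d·√(n/2) ⇒ d = δ/√(n/2) = 2.486/√(191/2) = 0.2544.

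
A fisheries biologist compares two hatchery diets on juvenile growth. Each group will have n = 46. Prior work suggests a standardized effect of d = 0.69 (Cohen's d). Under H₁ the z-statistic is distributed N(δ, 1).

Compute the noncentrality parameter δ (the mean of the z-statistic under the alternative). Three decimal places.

δ ≈ 3.309

The noncentrality parameter scales effect size by the design's sample-size factor: δ = d·√(n/2) = 0.69 × √(46/2) = 3.3091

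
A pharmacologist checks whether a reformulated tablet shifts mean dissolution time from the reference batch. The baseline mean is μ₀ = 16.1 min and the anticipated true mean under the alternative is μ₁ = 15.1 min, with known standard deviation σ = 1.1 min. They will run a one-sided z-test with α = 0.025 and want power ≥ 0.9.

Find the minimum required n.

n = 13

Standardized effect: d = |μ₁ − μ₀| / σ = |15.1 − 16.1| / 1.1 = 0.9091
For power 0.9 need Φ(δ − z_{0.025}) = 0.9, so δ = z_{0.025} + z_{0.10} = 1.960 + 1.282 = 3.242.
δ = d·√n ⇒ n = (δ/d)² = (3.242 / 0.9091)² = 12.71.
Rounding up, n = 13.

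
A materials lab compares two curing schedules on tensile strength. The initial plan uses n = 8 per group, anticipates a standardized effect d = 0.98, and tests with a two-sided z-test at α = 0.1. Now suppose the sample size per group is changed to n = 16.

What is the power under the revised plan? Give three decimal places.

Power ≈ 0.870

With n = 16 per group: δ = d·√(n/2) = 0.98 × √(16/2) = 2.7719. Critical value z_{0.05} = 1.645.
Revised power = Φ(δ − 1.645) + Φ(−δ − 1.645) = Φ(1.127) + Φ(-4.417) = 0.8701 + 0.0000 = 0.8701.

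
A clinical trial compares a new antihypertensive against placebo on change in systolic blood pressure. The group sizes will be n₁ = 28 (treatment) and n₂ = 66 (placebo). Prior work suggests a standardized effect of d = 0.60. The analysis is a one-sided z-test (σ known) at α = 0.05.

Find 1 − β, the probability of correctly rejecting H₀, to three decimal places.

Power ≈ 0.845

Noncentrality parameter: δ = d / √(1/n₁ + 1/n₂) = 0.60 / √(1/28 + 1/66) = 2.6603
Critical value for a one-sided test at α = 0.05: z_α = 1.645.
Power = P(Z > 1.645 − δ) = Φ(1.015) = 0.8451.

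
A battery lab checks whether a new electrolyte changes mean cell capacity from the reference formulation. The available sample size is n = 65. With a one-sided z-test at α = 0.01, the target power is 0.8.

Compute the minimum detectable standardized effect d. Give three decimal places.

Required noncentrality: δ = z_{0.01} + z_{0.20} = 2.326 + 0.842 = 3.168.
δ = d·√n ⇒ d = δ/√n = 3.168/√65 = 0.3929.

d ≈ 0.393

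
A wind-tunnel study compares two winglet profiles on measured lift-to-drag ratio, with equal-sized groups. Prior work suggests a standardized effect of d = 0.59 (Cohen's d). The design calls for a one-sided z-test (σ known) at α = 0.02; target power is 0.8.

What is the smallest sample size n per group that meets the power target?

Set Φ(δ − 2.054) = 0.8; then δ − 2.054 = Φ⁻¹(0.8) = 0.842, giving δ = 2.895.
δ = d·√(n/2) ⇒ n = 2(δ/d)² = 2 × (2.895 / 0.59)² = 48.17.
Rounding up, n = 49 per group.

n = 49 per group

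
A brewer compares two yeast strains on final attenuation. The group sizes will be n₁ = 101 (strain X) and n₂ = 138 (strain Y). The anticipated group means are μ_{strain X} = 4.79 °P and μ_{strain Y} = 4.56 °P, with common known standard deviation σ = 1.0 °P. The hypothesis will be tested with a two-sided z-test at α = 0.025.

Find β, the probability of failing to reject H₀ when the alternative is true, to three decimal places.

Standardized effect: d = |μ_{strain X} − μ_{strain Y}| / σ = |4.79 − 4.56| / 1.0 = 0.2300
Noncentrality parameter: δ = d / √(1/n₁ + 1/n₂) = 0.2300 / √(1/101 + 1/138) = 1.7564
Critical value for a two-sided test at α = 0.025: z_{α/2} = 2.241.
Power = Φ(δ − 2.241) + Φ(−δ − 2.241) = Φ(-0.485) + Φ(-3.998) = 0.3138 + 0.0000 = 0.3139.
Type II error: β = 1 − power = 1 − 0.3139 = 0.6861.

β ≈ 0.686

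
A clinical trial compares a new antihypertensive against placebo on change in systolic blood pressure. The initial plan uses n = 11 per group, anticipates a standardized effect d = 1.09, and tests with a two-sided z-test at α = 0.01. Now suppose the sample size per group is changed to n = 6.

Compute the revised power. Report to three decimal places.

Power ≈ 0.246

With n = 6 per group: δ = d·√(n/2) = 1.09 × √(6/2) = 1.8879. Critical value z_{0.005} = 2.576.
Revised power = Φ(δ − 2.576) + Φ(−δ − 2.576) = Φ(-0.688) + Φ(-4.464) = 0.2458 + 0.0000 = 0.2458.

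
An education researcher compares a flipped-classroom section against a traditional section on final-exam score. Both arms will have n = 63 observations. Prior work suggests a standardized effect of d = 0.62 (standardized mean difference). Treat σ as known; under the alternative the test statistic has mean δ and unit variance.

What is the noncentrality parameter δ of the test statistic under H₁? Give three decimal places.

δ ≈ 3.480

The noncentrality parameter scales effect size by the design's sample-size factor: δ = d·√(n/2) = 0.62 × √(63/2) = 3.4797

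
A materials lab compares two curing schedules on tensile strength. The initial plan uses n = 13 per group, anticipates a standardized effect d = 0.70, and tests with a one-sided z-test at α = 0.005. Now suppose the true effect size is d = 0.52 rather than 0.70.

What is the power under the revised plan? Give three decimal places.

With d = 0.52: δ = d·√(n/2) = 0.52 × √(13/2) = 1.3257. Critical value z_{0.005} = 2.576.
Revised power = P(Z > 2.576 − δ) = Φ(-1.250) = 0.1056.

Power ≈ 0.106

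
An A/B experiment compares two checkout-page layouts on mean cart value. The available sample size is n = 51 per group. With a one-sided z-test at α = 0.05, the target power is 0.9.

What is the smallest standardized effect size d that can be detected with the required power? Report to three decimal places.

d ≈ 0.580

Need Φ(δ − 1.645) = 0.9, so δ = 1.645 + 1.282 = 2.926.
δ = d·√(n/2) ⇒ d = δ/√(n/2) = 2.926/√(51/2) = 0.5795.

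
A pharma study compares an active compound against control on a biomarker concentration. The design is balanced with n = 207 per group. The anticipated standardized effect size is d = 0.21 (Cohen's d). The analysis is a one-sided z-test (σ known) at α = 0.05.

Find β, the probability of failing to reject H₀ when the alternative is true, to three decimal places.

β ≈ 0.312

Noncentrality parameter: δ = d·√(n/2) = 0.21 × √(207/2) = 2.1364
One-sided α = 0.05 → critical value z_{0.05} = 1.645.
Power = P(Z > 1.645 − δ) = Φ(0.492) = 0.6885.
Type II error: β = 1 − power = 1 − 0.6885 = 0.3115.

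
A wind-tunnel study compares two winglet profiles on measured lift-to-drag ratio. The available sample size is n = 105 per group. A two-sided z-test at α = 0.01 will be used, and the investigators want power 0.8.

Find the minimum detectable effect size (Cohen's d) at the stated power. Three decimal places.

Required noncentrality: δ = z_{0.005} + z_{0.20} = 2.576 + 0.842 = 3.417.
(The second rejection-region term Φ(−δ − z_{α/2}) is negligible and dropped.)
δ = d·√(n/2) ⇒ d = δ/√(n/2) = 3.417/√(105/2) = 0.4717.

d ≈ 0.472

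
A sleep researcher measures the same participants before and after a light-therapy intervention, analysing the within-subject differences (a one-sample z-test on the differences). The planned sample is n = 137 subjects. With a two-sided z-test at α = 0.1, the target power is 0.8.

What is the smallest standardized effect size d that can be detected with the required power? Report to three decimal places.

d ≈ 0.212

Required noncentrality: δ = z_{0.05} + z_{0.20} = 1.645 + 0.842 = 2.486.
(The second rejection-region term Φ(−δ − z_{α/2}) is negligible and dropped.)
δ = d·√n ⇒ d = δ/√n = 2.486/√137 = 0.2124.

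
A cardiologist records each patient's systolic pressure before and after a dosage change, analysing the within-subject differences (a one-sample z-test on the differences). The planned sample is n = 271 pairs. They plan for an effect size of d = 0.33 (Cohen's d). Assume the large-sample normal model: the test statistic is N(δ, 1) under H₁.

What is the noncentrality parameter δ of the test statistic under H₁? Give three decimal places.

δ ≈ 5.432

The noncentrality parameter scales effect size by the design's sample-size factor: δ = d·√n = 0.33 × √271 = 5.4325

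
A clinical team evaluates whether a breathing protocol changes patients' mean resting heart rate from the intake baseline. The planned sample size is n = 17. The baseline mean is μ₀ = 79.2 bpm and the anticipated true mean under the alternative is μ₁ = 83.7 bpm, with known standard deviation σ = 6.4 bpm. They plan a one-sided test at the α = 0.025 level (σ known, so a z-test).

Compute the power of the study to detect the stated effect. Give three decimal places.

Power ≈ 0.826

Standardized effect: d = |μ₁ − μ₀| / σ = |83.7 − 79.2| / 6.4 = 0.7031
Noncentrality parameter: δ = d·√n = 0.7031 × √17 = 2.8991
One-sided α = 0.025 → critical value z_{0.025} = 1.960.
Power = P(Z > 1.960 − δ) = Φ(0.939) = 0.8262.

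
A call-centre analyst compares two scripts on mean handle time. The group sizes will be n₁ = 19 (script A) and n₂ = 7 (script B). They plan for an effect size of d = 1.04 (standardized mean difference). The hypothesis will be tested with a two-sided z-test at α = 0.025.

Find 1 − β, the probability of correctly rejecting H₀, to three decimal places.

Power ≈ 0.544

Noncentrality parameter: δ = d / √(1/n₁ + 1/n₂) = 1.04 / √(1/19 + 1/7) = 2.3522
Two-sided α = 0.025 → critical value z_{0.0125} = 2.241.
Power = Φ(δ − 2.241) + Φ(−δ − 2.241) = Φ(0.111) + Φ(-4.594) = 0.5441 + 0.0000 = 0.5441.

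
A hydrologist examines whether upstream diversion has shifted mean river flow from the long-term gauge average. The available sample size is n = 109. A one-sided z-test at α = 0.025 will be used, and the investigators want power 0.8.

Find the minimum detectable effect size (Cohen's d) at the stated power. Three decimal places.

Need Φ(δ − 1.960) = 0.8, so δ = 1.960 + 0.842 = 2.802.
δ = d·√n ⇒ d = δ/√n = 2.802/√109 = 0.2683.

d ≈ 0.268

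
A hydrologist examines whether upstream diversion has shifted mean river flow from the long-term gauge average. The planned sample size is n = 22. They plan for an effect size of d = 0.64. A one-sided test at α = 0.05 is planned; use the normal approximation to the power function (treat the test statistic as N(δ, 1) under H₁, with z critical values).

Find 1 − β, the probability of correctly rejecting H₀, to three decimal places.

Noncentrality parameter: δ = d·√n = 0.64 × √22 = 3.0019
Critical value for a one-sided test at α = 0.05: z_α = 1.645.
Power = P(Z > 1.645 − δ) = Φ(1.357) = 0.9126.

Power ≈ 0.913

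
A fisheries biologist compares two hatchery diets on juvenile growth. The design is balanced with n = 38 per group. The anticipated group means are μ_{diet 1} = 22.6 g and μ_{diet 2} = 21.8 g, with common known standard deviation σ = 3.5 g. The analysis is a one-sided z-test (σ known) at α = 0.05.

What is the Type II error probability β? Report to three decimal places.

β ≈ 0.742

Standardized effect: d = |μ_{diet 1} − μ_{diet 2}| / σ = |22.6 − 21.8| / 3.5 = 0.2286
Noncentrality parameter: δ = d·√(n/2) = 0.2286 × √(38/2) = 0.9963
One-sided α = 0.05 → critical value z_{0.05} = 1.645.
Power = Φ(δ − 1.645) = Φ(-0.649) = 0.2583.
Type II error: β = 1 − power = 1 − 0.2583 = 0.7417.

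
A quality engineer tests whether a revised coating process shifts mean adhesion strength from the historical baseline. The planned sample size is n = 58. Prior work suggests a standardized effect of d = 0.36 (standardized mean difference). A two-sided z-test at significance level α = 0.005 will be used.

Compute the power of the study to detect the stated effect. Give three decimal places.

Power ≈ 0.474

Noncentrality parameter: δ = d·√n = 0.36 × √58 = 2.7417
Two-sided α = 0.005 → critical value z_{0.0025} = 2.807.
Power = Φ(δ − 2.807) + Φ(−δ − 2.807) = Φ(-0.065) + Φ(-5.549) = 0.4739 + 0.0000 = 0.4739.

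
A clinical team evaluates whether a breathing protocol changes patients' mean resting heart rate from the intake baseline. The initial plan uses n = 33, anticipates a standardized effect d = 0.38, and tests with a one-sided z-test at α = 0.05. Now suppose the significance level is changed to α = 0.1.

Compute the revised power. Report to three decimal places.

Power ≈ 0.816

δ = d·√n = 0.38 × √33 = 2.1829 (unchanged). New critical value: z_{0.1} = 1.282.
Revised power = Φ(δ − 1.282) = Φ(0.901) = 0.8163.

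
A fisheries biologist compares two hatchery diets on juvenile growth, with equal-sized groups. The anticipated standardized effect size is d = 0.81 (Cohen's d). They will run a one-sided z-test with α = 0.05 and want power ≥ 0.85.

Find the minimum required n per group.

For power 0.85 need Φ(δ − z_{0.05}) = 0.85, so δ = z_{0.05} + z_{0.15} = 1.645 + 1.036 = 2.681.
δ = d·√(n/2) ⇒ n = 2(δ/d)² = 2 × (2.681 / 0.81)² = 21.92.
Round up to the next whole unit.

n = 22 per group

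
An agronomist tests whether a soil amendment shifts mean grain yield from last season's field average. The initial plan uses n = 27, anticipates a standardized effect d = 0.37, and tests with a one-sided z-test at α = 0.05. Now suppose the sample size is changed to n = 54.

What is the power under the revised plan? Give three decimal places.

Power ≈ 0.859

With n = 54: δ = d·√n = 0.37 × √54 = 2.7189. Critical value z_{0.05} = 1.645.
Revised power = Φ(δ − 1.645) = Φ(1.074) = 0.8586.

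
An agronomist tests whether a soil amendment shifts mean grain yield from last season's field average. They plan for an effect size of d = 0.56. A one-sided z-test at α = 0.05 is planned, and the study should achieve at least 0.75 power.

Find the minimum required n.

n = 18

Set Φ(δ − 1.645) = 0.75; then δ − 1.645 = Φ⁻¹(0.75) = 0.674, giving δ = 2.319.
δ = d·√n ⇒ n = (δ/d)² = (2.319 / 0.56)² = 17.15.
Rounding up, n = 18.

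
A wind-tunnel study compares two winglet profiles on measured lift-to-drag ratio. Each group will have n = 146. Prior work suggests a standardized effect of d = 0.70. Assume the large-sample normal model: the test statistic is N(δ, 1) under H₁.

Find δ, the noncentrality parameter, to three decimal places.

δ ≈ 5.981

δ = d·√(n/2) = 0.70 × √(146/2) = 5.9808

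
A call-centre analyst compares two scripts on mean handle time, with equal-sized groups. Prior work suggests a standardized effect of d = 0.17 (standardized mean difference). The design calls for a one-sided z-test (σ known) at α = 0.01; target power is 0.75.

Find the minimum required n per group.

n = 624 per group

For power 0.75 need Φ(δ − z_{0.01}) = 0.75, so δ = z_{0.01} + z_{0.25} = 2.326 + 0.674 = 3.001.
δ = d·√(n/2) ⇒ n = 2(δ/d)² = 2 × (3.001 / 0.17)² = 623.19.
Rounding up, n = 624 per group.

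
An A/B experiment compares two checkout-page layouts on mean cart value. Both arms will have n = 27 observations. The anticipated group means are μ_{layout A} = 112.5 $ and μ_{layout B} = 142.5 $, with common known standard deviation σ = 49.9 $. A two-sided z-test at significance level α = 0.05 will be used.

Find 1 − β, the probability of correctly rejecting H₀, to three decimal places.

Standardized effect: d = |μ_{layout A} − μ_{layout B}| / σ = |112.5 − 142.5| / 49.9 = 0.6012
Noncentrality parameter: δ = d·√(n/2) = 0.6012 × √(27/2) = 2.2090
Two-sided α = 0.05 → critical value z_{0.025} = 1.960.
Power = Φ(δ − 1.960) + Φ(−δ − 1.960) = Φ(0.249) + Φ(-4.169) = 0.5983 + 0.0000 = 0.5983.

Power ≈ 0.598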